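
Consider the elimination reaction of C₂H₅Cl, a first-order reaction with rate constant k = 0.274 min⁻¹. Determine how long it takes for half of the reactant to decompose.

2.53 min

Step 1: For a first-order reaction, t₁/₂ = ln(2)/k
Step 2: t₁/₂ = ln(2)/0.274
Step 3: t₁/₂ = 0.6931/0.274 = 2.53 min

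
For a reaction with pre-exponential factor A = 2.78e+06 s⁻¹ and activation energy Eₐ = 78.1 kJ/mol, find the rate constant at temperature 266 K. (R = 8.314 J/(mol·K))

1.28e-09 s⁻¹

Step 1: Use the Arrhenius equation: k = A × exp(-Eₐ/RT)
Step 2: Convert Eₐ to J/mol: 78.1 kJ/mol = 78100 J/mol
Step 3: Calculate the exponent: -Eₐ/(RT) = -78100/(8.314 × 266) = -35.31501
Step 4: k = 2.78e+06 × exp(-35.31501)
Step 5: k = 2.78e+06 × 4.60136e-16 = 1.2792e-09 s⁻¹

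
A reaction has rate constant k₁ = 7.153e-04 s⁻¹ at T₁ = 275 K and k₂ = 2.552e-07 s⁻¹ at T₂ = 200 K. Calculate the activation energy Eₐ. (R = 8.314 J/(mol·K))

48.4 kJ/mol

Step 1: Use the two-temperature Arrhenius form: ln(k₂/k₁) = -Eₐ/R × (1/T₂ - 1/T₁)
Step 2: ln(k₂/k₁) = ln(2.552e-07/7.153e-04) = ln(0.000356773) = -7.93841
Step 3: 1/T₂ - 1/T₁ = 1/200 - 1/275 = 1.363636e-03 K⁻¹
Step 4: Eₐ = -R × ln(k₂/k₁) / (1/T₂ - 1/T₁) = -8.314 × -7.93841 / 1.363636e-03
Step 5: Eₐ = 4.8400e+04 J/mol = 48.4 kJ/mol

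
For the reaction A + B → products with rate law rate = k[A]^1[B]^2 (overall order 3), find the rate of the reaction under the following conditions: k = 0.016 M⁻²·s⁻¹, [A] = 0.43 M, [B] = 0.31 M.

0.0006612 M/s

Step 1: The rate law is rate = k[A]^1[B]^2, overall order = 1+2 = 3
Step 2: Substitute values: rate = 0.016 × (0.43)^1 × (0.31)^2
Step 3: rate = 0.016 × 0.43 × 0.0961 = 0.000661168 M/s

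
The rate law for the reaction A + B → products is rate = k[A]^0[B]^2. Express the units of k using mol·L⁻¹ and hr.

(mol·L⁻¹)⁻¹·hr⁻¹

Step 1: Overall order = 0 + 2 = 2.
Step 2: rate has units mol·L⁻¹·hr⁻¹; [A]^0[B]^2 has units (mol·L⁻¹)^2.
Step 3: k = rate/([A]^0[B]^2), so units of k = (mol·L⁻¹)^(1-2)·hr⁻¹ = (mol·L⁻¹)⁻¹·hr⁻¹.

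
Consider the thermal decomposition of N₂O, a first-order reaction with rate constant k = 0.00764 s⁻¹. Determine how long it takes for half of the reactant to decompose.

90.73 s

Step 1: For a first-order reaction, t₁/₂ = ln(2)/k
Step 2: t₁/₂ = ln(2)/0.00764
Step 3: t₁/₂ = 0.6931/0.00764 = 90.73 s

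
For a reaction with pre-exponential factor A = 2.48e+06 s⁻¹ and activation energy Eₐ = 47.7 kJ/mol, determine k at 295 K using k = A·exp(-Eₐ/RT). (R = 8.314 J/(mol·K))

8.87e-03 s⁻¹

Step 1: Use the Arrhenius equation: k = A × exp(-Eₐ/RT)
Step 2: Convert Eₐ to J/mol: 47.7 kJ/mol = 47700 J/mol
Step 3: Calculate the exponent: -Eₐ/(RT) = -47700/(8.314 × 295) = -19.44851
Step 4: k = 2.48e+06 × exp(-19.44851)
Step 5: k = 2.48e+06 × 3.57783e-09 = 8.8730e-03 s⁻¹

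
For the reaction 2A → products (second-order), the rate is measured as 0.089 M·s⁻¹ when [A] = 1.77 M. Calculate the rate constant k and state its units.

0.02841 M⁻¹·s⁻¹

Step 1: rate = k[A]^2, so k = rate / [A]^2.
Step 2: k = 0.089 / (1.77)^2 = 0.089 / 3.133.
Step 3: k = 0.02841 M⁻¹·s⁻¹.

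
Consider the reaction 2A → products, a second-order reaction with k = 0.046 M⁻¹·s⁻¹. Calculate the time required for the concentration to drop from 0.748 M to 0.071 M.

277.1 s

Step 1: For second-order: t = (1/[A] - 1/[A]₀)/k
Step 2: t = (1/0.071 - 1/0.748)/0.046
Step 3: t = (14.08 - 1.337)/0.046
Step 4: t = 12.75/0.046 = 277.1 s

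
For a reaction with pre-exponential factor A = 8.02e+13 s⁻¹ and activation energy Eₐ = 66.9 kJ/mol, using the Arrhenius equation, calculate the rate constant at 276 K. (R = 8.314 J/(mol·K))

1.75e+01 s⁻¹

Step 1: Use the Arrhenius equation: k = A × exp(-Eₐ/RT)
Step 2: Convert Eₐ to J/mol: 66.9 kJ/mol = 66900 J/mol
Step 3: Calculate the exponent: -Eₐ/(RT) = -66900/(8.314 × 276) = -29.15460
Step 4: k = 8.02e+13 × exp(-29.15460)
Step 5: k = 8.02e+13 × 2.17931e-13 = 1.7478e+01 s⁻¹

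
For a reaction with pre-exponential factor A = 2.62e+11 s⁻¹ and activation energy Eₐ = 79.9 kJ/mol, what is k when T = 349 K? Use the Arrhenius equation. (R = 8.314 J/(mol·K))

2.88e-01 s⁻¹

Step 1: Use the Arrhenius equation: k = A × exp(-Eₐ/RT)
Step 2: Convert Eₐ to J/mol: 79.9 kJ/mol = 79900 J/mol
Step 3: Calculate the exponent: -Eₐ/(RT) = -79900/(8.314 × 349) = -27.53666
Step 4: k = 2.62e+11 × exp(-27.53666)
Step 5: k = 2.62e+11 × 1.09896e-12 = 2.8793e-01 s⁻¹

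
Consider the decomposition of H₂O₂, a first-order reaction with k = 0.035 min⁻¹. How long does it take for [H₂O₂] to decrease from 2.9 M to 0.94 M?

32.19 min

Step 1: For first-order: t = ln([H₂O₂]₀/[H₂O₂])/k
Step 2: t = ln(2.9/0.94)/0.035
Step 3: t = ln(3.085)/0.035
Step 4: t = 1.127/0.035 = 32.19 min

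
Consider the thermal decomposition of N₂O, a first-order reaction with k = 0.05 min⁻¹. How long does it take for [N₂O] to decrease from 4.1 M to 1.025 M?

27.73 min

Step 1: For first-order: t = ln([N₂O]₀/[N₂O])/k
Step 2: t = ln(4.1/1.025)/0.05
Step 3: t = ln(4)/0.05
Step 4: t = 1.386/0.05 = 27.73 min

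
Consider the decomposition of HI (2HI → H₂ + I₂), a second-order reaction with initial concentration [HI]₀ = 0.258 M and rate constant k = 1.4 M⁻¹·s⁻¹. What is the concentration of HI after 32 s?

0.02054 M

Step 1: For a second-order reaction: 1/[HI] = 1/[HI]₀ + kt
Step 2: 1/[HI] = 1/0.258 + 1.4 × 32
Step 3: 1/[HI] = 3.876 + 44.8 = 48.68
Step 4: [HI] = 1/48.68 = 0.02054 M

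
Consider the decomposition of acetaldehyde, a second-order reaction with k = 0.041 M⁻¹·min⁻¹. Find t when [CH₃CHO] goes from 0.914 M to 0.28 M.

60.42 min

Step 1: For second-order: t = (1/[CH₃CHO] - 1/[CH₃CHO]₀)/k
Step 2: t = (1/0.28 - 1/0.914)/0.041
Step 3: t = (3.571 - 1.094)/0.041
Step 4: t = 2.477/0.041 = 60.42 min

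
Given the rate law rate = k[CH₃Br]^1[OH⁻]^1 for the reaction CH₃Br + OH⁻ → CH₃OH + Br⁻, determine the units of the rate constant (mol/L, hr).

(mol/L)⁻¹·hr⁻¹

Step 1: Overall order = 1 + 1 = 2.
Step 2: rate has units mol/L·hr⁻¹; [CH₃Br]^1[OH⁻]^1 has units (mol/L)^2.
Step 3: k = rate/([CH₃Br]^1[OH⁻]^1), so units of k = (mol/L)^(1-2)·hr⁻¹ = (mol/L)⁻¹·hr⁻¹.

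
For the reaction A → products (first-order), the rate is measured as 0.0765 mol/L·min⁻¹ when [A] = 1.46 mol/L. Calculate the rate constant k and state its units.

0.0524 min⁻¹

Step 1: rate = k[A]^1, so k = rate / [A]^1.
Step 2: k = 0.0765 / (1.46)^1 = 0.0765 / 1.46.
Step 3: k = 0.0524 min⁻¹.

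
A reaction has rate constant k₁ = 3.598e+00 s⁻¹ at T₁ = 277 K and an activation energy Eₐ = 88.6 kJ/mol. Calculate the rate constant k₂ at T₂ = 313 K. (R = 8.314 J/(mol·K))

3.004e+02 s⁻¹

Step 1: Use the two-temperature Arrhenius form: ln(k₂/k₁) = -Eₐ/R × (1/T₂ - 1/T₁)
Step 2: Convert Eₐ to J/mol: 88.6 kJ/mol = 88600 J/mol
Step 3: 1/T₂ - 1/T₁ = 1/313 - 1/277 = -4.152201e-04 K⁻¹
Step 4: ln(k₂/k₁) = -88600/8.314 × -4.152201e-04 = 4.42489
Step 5: k₂ = k₁ × exp(4.42489) = 3.598e+00 × 8.35036e+01 = 3.004e+02 s⁻¹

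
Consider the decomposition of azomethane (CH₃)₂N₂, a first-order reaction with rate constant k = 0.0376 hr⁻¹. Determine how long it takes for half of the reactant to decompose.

18.43 hr

Step 1: For a first-order reaction, t₁/₂ = ln(2)/k
Step 2: t₁/₂ = ln(2)/0.0376
Step 3: t₁/₂ = 0.6931/0.0376 = 18.43 hr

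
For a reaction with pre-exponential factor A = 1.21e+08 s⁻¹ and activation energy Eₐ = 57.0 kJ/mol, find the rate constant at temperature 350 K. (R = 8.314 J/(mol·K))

3.76e-01 s⁻¹

Step 1: Use the Arrhenius equation: k = A × exp(-Eₐ/RT)
Step 2: Convert Eₐ to J/mol: 57.0 kJ/mol = 57000 J/mol
Step 3: Calculate the exponent: -Eₐ/(RT) = -57000/(8.314 × 350) = -19.58830
Step 4: k = 1.21e+08 × exp(-19.58830)
Step 5: k = 1.21e+08 × 3.11107e-09 = 3.7644e-01 s⁻¹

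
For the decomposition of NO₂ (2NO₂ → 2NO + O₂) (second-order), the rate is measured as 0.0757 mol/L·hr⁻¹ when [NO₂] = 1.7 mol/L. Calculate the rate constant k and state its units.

0.02619 (mol/L)⁻¹·hr⁻¹

Step 1: rate = k[NO₂]^2, so k = rate / [NO₂]^2.
Step 2: k = 0.0757 / (1.7)^2 = 0.0757 / 2.89.
Step 3: k = 0.02619 (mol/L)⁻¹·hr⁻¹.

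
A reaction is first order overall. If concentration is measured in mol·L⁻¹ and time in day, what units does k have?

day⁻¹

Step 1: For overall order n, rate = k × (concentration)^n.
Step 2: Rate has units mol·L⁻¹·day⁻¹; concentration term has units (mol·L⁻¹)^1.
Step 3: k = rate / (concentration)^n, so units of k = (mol·L⁻¹)^(1-1)·day⁻¹ = day⁻¹.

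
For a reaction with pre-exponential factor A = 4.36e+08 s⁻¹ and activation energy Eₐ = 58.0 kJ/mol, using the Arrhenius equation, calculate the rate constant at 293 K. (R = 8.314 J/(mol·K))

1.99e-02 s⁻¹

Step 1: Use the Arrhenius equation: k = A × exp(-Eₐ/RT)
Step 2: Convert Eₐ to J/mol: 58.0 kJ/mol = 58000 J/mol
Step 3: Calculate the exponent: -Eₐ/(RT) = -58000/(8.314 × 293) = -23.80950
Step 4: k = 4.36e+08 × exp(-23.80950)
Step 5: k = 4.36e+08 × 4.56736e-11 = 1.9914e-02 s⁻¹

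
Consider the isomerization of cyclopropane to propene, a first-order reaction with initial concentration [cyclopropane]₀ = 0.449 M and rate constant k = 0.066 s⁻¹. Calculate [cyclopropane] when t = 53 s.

0.01359 M

Step 1: For a first-order reaction: [cyclopropane] = [cyclopropane]₀ × e^(-kt)
Step 2: [cyclopropane] = 0.449 × e^(-0.066 × 53)
Step 3: [cyclopropane] = 0.449 × e^(-3.498)
Step 4: [cyclopropane] = 0.449 × 0.0302578 = 0.01359 M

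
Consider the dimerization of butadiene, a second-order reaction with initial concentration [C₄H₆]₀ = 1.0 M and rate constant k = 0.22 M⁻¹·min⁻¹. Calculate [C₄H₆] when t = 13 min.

0.2591 M

Step 1: For a second-order reaction: 1/[C₄H₆] = 1/[C₄H₆]₀ + kt
Step 2: 1/[C₄H₆] = 1/1.0 + 0.22 × 13
Step 3: 1/[C₄H₆] = 1 + 2.86 = 3.86
Step 4: [C₄H₆] = 1/3.86 = 0.2591 M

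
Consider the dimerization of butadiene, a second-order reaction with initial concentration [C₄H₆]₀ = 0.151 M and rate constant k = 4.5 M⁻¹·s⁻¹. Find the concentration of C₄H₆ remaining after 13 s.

0.01536 M

Step 1: For a second-order reaction: 1/[C₄H₆] = 1/[C₄H₆]₀ + kt
Step 2: 1/[C₄H₆] = 1/0.151 + 4.5 × 13
Step 3: 1/[C₄H₆] = 6.623 + 58.5 = 65.12
Step 4: [C₄H₆] = 1/65.12 = 0.01536 M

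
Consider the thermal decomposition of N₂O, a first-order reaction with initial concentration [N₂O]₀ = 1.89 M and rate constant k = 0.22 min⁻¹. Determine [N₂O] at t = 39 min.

0.000355 M

Step 1: For a first-order reaction: [N₂O] = [N₂O]₀ × e^(-kt)
Step 2: [N₂O] = 1.89 × e^(-0.22 × 39)
Step 3: [N₂O] = 1.89 × e^(-8.58)
Step 4: [N₂O] = 1.89 × 0.000187825 = 0.000355 M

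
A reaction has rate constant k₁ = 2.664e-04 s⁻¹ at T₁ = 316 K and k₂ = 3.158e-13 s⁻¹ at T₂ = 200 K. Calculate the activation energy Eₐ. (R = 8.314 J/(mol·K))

93.1 kJ/mol

Step 1: Use the two-temperature Arrhenius form: ln(k₂/k₁) = -Eₐ/R × (1/T₂ - 1/T₁)
Step 2: ln(k₂/k₁) = ln(3.158e-13/2.664e-04) = ln(1.18544e-09) = -20.5532
Step 3: 1/T₂ - 1/T₁ = 1/200 - 1/316 = 1.835443e-03 K⁻¹
Step 4: Eₐ = -R × ln(k₂/k₁) / (1/T₂ - 1/T₁) = -8.314 × -20.5532 / 1.835443e-03
Step 5: Eₐ = 9.3100e+04 J/mol = 93.1 kJ/mol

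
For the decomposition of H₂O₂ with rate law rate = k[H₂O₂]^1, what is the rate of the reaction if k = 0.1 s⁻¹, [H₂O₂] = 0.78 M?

0.078 M/s

Step 1: Identify the rate law: rate = k[H₂O₂]^1
Step 2: Substitute values: rate = 0.1 × (0.78)^1
Step 3: Calculate: rate = 0.1 × 0.78 = 0.078 M/s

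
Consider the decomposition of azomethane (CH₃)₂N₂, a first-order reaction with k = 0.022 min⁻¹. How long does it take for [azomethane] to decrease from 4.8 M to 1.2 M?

63.01 min

Step 1: For first-order: t = ln([azomethane]₀/[azomethane])/k
Step 2: t = ln(4.8/1.2)/0.022
Step 3: t = ln(4)/0.022
Step 4: t = 1.386/0.022 = 63.01 min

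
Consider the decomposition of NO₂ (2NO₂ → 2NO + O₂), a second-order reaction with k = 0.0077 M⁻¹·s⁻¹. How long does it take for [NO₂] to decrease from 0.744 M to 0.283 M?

284.3 s

Step 1: For second-order: t = (1/[NO₂] - 1/[NO₂]₀)/k
Step 2: t = (1/0.283 - 1/0.744)/0.0077
Step 3: t = (3.534 - 1.344)/0.0077
Step 4: t = 2.189/0.0077 = 284.3 s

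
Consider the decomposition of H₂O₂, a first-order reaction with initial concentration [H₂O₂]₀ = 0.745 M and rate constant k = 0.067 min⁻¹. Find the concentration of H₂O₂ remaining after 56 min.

0.01749 M

Step 1: For a first-order reaction: [H₂O₂] = [H₂O₂]₀ × e^(-kt)
Step 2: [H₂O₂] = 0.745 × e^(-0.067 × 56)
Step 3: [H₂O₂] = 0.745 × e^(-3.752)
Step 4: [H₂O₂] = 0.745 × 0.0234708 = 0.01749 M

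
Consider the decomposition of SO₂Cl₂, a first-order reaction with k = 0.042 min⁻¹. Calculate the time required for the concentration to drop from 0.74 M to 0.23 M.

27.82 min

Step 1: For first-order: t = ln([SO₂Cl₂]₀/[SO₂Cl₂])/k
Step 2: t = ln(0.74/0.23)/0.042
Step 3: t = ln(3.217)/0.042
Step 4: t = 1.169/0.042 = 27.82 min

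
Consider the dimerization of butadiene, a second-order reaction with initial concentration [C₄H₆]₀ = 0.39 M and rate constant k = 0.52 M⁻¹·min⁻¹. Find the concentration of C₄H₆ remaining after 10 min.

0.1288 M

Step 1: For a second-order reaction: 1/[C₄H₆] = 1/[C₄H₆]₀ + kt
Step 2: 1/[C₄H₆] = 1/0.39 + 0.52 × 10
Step 3: 1/[C₄H₆] = 2.564 + 5.2 = 7.764
Step 4: [C₄H₆] = 1/7.764 = 0.1288 M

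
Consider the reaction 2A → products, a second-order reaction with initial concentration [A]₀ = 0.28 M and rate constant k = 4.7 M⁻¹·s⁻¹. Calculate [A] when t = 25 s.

0.00826 M

Step 1: For a second-order reaction: 1/[A] = 1/[A]₀ + kt
Step 2: 1/[A] = 1/0.28 + 4.7 × 25
Step 3: 1/[A] = 3.571 + 117.5 = 121.1
Step 4: [A] = 1/121.1 = 0.00826 M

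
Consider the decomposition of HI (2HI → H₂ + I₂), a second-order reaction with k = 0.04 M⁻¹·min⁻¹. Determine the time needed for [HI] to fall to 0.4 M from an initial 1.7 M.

47.79 min

Step 1: For second-order: t = (1/[HI] - 1/[HI]₀)/k
Step 2: t = (1/0.4 - 1/1.7)/0.04
Step 3: t = (2.5 - 0.5882)/0.04
Step 4: t = 1.912/0.04 = 47.79 min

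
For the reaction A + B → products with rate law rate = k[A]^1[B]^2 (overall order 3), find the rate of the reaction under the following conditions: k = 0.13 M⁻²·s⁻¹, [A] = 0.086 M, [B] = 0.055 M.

3.382e-05 M/s

Step 1: The rate law is rate = k[A]^1[B]^2, overall order = 1+2 = 3
Step 2: Substitute values: rate = 0.13 × (0.086)^1 × (0.055)^2
Step 3: rate = 0.13 × 0.086 × 0.003025 = 3.38195e-05 M/s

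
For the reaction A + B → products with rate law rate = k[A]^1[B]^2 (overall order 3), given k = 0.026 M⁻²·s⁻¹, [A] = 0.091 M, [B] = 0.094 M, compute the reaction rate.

2.091e-05 M/s

Step 1: The rate law is rate = k[A]^1[B]^2, overall order = 1+2 = 3
Step 2: Substitute values: rate = 0.026 × (0.091)^1 × (0.094)^2
Step 3: rate = 0.026 × 0.091 × 0.008836 = 2.0906e-05 M/s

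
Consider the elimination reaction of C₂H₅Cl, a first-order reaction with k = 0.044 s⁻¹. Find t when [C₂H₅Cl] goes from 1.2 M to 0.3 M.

31.51 s

Step 1: For first-order: t = ln([C₂H₅Cl]₀/[C₂H₅Cl])/k
Step 2: t = ln(1.2/0.3)/0.044
Step 3: t = ln(4)/0.044
Step 4: t = 1.386/0.044 = 31.51 s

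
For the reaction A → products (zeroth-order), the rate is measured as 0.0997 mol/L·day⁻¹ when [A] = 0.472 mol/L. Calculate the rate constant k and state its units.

0.0997 mol/L·day⁻¹

Step 1: For a zeroth-order reaction, rate = k (independent of concentration).
Step 2: k = rate = 0.0997 mol/L·day⁻¹.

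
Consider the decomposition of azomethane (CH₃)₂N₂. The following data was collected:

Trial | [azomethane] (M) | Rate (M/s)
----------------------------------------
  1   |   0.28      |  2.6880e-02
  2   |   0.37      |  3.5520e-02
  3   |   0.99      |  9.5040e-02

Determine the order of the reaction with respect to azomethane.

first order (1)

Step 1: Compare trials to find order n where rate₂/rate₁ = ([azomethane]₂/[azomethane]₁)^n
Step 2: rate₂/rate₁ = 3.5520e-02/2.6880e-02 = 1.321
Step 3: [azomethane]₂/[azomethane]₁ = 0.37/0.28 = 1.321
Step 4: n = ln(1.321)/ln(1.321) = 1.00 ≈ 1
Step 5: The reaction is first order in azomethane.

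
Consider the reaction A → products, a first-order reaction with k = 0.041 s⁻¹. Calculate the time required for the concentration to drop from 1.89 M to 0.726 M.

23.34 s

Step 1: For first-order: t = ln([A]₀/[A])/k
Step 2: t = ln(1.89/0.726)/0.041
Step 3: t = ln(2.603)/0.041
Step 4: t = 0.9568/0.041 = 23.34 s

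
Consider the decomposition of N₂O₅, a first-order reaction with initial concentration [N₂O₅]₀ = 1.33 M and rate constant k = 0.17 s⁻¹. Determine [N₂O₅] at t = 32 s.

0.005772 M

Step 1: For a first-order reaction: [N₂O₅] = [N₂O₅]₀ × e^(-kt)
Step 2: [N₂O₅] = 1.33 × e^(-0.17 × 32)
Step 3: [N₂O₅] = 1.33 × e^(-5.44)
Step 4: [N₂O₅] = 1.33 × 0.00433948 = 0.005772 M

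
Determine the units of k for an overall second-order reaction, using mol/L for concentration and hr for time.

(mol/L)⁻¹·hr⁻¹

Step 1: For overall order n, rate = k × (concentration)^n.
Step 2: Rate has units mol/L·hr⁻¹; concentration term has units (mol/L)^2.
Step 3: k = rate / (concentration)^n, so units of k = (mol/L)^(1-2)·hr⁻¹ = (mol/L)⁻¹·hr⁻¹.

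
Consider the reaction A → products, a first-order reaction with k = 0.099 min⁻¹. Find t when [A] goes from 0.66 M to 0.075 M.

21.97 min

Step 1: For first-order: t = ln([A]₀/[A])/k
Step 2: t = ln(0.66/0.075)/0.099
Step 3: t = ln(8.8)/0.099
Step 4: t = 2.175/0.099 = 21.97 min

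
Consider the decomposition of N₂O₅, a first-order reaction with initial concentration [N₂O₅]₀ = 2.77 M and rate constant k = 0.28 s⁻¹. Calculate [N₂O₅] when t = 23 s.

0.004422 M

Step 1: For a first-order reaction: [N₂O₅] = [N₂O₅]₀ × e^(-kt)
Step 2: [N₂O₅] = 2.77 × e^(-0.28 × 23)
Step 3: [N₂O₅] = 2.77 × e^(-6.44)
Step 4: [N₂O₅] = 2.77 × 0.00159641 = 0.004422 M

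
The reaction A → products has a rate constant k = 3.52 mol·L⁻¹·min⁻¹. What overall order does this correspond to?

zeroth order (0)

Step 1: The units of k for an nth-order reaction are (concentration)^(1-n)·(time)⁻¹.
Step 2: Here k has units mol·L⁻¹·min⁻¹, so the concentration exponent is 1.
Step 3: 1 - n = 1 ⇒ n = 0. The reaction is zeroth order.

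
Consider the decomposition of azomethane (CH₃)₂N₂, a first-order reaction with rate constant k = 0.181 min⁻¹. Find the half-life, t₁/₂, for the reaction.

3.83 min

Step 1: For a first-order reaction, t₁/₂ = ln(2)/k
Step 2: t₁/₂ = ln(2)/0.181
Step 3: t₁/₂ = 0.6931/0.181 = 3.83 min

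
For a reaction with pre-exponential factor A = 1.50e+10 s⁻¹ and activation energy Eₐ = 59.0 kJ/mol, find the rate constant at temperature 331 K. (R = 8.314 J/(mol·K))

7.33e+00 s⁻¹

Step 1: Use the Arrhenius equation: k = A × exp(-Eₐ/RT)
Step 2: Convert Eₐ to J/mol: 59.0 kJ/mol = 59000 J/mol
Step 3: Calculate the exponent: -Eₐ/(RT) = -59000/(8.314 × 331) = -21.43947
Step 4: k = 1.50e+10 × exp(-21.43947)
Step 5: k = 1.50e+10 × 4.88603e-10 = 7.3290e+00 s⁻¹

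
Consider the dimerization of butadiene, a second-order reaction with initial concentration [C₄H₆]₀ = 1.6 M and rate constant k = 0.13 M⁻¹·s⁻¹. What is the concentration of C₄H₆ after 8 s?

0.6006 M

Step 1: For a second-order reaction: 1/[C₄H₆] = 1/[C₄H₆]₀ + kt
Step 2: 1/[C₄H₆] = 1/1.6 + 0.13 × 8
Step 3: 1/[C₄H₆] = 0.625 + 1.04 = 1.665
Step 4: [C₄H₆] = 1/1.665 = 0.6006 M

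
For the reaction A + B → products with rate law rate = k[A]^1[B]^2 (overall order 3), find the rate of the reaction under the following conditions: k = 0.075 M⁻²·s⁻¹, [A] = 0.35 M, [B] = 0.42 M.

0.00463 M/s

Step 1: The rate law is rate = k[A]^1[B]^2, overall order = 1+2 = 3
Step 2: Substitute values: rate = 0.075 × (0.35)^1 × (0.42)^2
Step 3: rate = 0.075 × 0.35 × 0.1764 = 0.0046305 M/s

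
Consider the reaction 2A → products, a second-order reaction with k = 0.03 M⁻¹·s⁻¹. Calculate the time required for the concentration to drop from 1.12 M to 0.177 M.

158.6 s

Step 1: For second-order: t = (1/[A] - 1/[A]₀)/k
Step 2: t = (1/0.177 - 1/1.12)/0.03
Step 3: t = (5.65 - 0.8929)/0.03
Step 4: t = 4.757/0.03 = 158.6 s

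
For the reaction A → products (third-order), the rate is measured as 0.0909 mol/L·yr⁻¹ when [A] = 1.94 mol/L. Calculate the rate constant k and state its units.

0.01245 (mol/L)⁻²·yr⁻¹

Step 1: rate = k[A]^3, so k = rate / [A]^3.
Step 2: k = 0.0909 / (1.94)^3 = 0.0909 / 7.301.
Step 3: k = 0.01245 (mol/L)⁻²·yr⁻¹.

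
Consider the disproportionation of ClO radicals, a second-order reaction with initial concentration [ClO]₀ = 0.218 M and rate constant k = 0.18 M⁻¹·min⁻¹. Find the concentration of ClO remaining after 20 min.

0.1221 M

Step 1: For a second-order reaction: 1/[ClO] = 1/[ClO]₀ + kt
Step 2: 1/[ClO] = 1/0.218 + 0.18 × 20
Step 3: 1/[ClO] = 4.587 + 3.6 = 8.187
Step 4: [ClO] = 1/8.187 = 0.1221 M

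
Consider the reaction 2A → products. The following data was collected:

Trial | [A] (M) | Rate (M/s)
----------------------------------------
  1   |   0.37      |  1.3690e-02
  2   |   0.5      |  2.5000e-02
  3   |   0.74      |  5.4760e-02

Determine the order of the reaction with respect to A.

second order (2)

Step 1: Compare trials to find order n where rate₂/rate₁ = ([A]₂/[A]₁)^n
Step 2: rate₂/rate₁ = 2.5000e-02/1.3690e-02 = 1.826
Step 3: [A]₂/[A]₁ = 0.5/0.37 = 1.351
Step 4: n = ln(1.826)/ln(1.351) = 2.00 ≈ 2
Step 5: The reaction is second order in A.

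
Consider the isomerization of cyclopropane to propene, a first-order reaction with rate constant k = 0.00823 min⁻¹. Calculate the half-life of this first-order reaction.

84.22 min

Step 1: For a first-order reaction, t₁/₂ = ln(2)/k
Step 2: t₁/₂ = ln(2)/0.00823
Step 3: t₁/₂ = 0.6931/0.00823 = 84.22 min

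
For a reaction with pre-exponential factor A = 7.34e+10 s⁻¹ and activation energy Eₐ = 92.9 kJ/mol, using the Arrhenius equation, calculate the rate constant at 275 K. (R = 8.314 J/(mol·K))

1.66e-07 s⁻¹

Step 1: Use the Arrhenius equation: k = A × exp(-Eₐ/RT)
Step 2: Convert Eₐ to J/mol: 92.9 kJ/mol = 92900 J/mol
Step 3: Calculate the exponent: -Eₐ/(RT) = -92900/(8.314 × 275) = -40.63245
Step 4: k = 7.34e+10 × exp(-40.63245)
Step 5: k = 7.34e+10 × 2.25710e-18 = 1.6567e-07 s⁻¹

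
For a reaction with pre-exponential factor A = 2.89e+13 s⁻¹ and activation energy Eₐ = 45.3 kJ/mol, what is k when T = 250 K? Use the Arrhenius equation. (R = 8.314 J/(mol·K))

9.90e+03 s⁻¹

Step 1: Use the Arrhenius equation: k = A × exp(-Eₐ/RT)
Step 2: Convert Eₐ to J/mol: 45.3 kJ/mol = 45300 J/mol
Step 3: Calculate the exponent: -Eₐ/(RT) = -45300/(8.314 × 250) = -21.79456
Step 4: k = 2.89e+13 × exp(-21.79456)
Step 5: k = 2.89e+13 × 3.42565e-10 = 9.9001e+03 s⁻¹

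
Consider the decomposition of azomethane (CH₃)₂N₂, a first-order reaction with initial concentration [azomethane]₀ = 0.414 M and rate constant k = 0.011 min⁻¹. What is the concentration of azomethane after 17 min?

0.3434 M

Step 1: For a first-order reaction: [azomethane] = [azomethane]₀ × e^(-kt)
Step 2: [azomethane] = 0.414 × e^(-0.011 × 17)
Step 3: [azomethane] = 0.414 × e^(-0.187)
Step 4: [azomethane] = 0.414 × 0.829444 = 0.3434 M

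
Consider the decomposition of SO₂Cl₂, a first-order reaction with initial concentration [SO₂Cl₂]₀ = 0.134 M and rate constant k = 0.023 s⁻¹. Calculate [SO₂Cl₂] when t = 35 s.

0.05991 M

Step 1: For a first-order reaction: [SO₂Cl₂] = [SO₂Cl₂]₀ × e^(-kt)
Step 2: [SO₂Cl₂] = 0.134 × e^(-0.023 × 35)
Step 3: [SO₂Cl₂] = 0.134 × e^(-0.805)
Step 4: [SO₂Cl₂] = 0.134 × 0.447088 = 0.05991 M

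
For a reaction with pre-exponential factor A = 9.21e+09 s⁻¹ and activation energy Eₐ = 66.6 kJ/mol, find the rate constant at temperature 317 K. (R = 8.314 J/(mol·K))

9.76e-02 s⁻¹

Step 1: Use the Arrhenius equation: k = A × exp(-Eₐ/RT)
Step 2: Convert Eₐ to J/mol: 66.6 kJ/mol = 66600 J/mol
Step 3: Calculate the exponent: -Eₐ/(RT) = -66600/(8.314 × 317) = -25.26998
Step 4: k = 9.21e+09 × exp(-25.26998)
Step 5: k = 9.21e+09 × 1.06020e-11 = 9.7644e-02 s⁻¹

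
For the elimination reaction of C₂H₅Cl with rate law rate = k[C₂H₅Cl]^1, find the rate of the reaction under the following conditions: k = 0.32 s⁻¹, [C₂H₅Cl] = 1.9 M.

0.608 M/s

Step 1: Identify the rate law: rate = k[C₂H₅Cl]^1
Step 2: Substitute values: rate = 0.32 × (1.9)^1
Step 3: Calculate: rate = 0.32 × 1.9 = 0.608 M/s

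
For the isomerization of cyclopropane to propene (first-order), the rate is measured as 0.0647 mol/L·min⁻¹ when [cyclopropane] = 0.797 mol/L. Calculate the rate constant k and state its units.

0.08118 min⁻¹

Step 1: rate = k[cyclopropane]^1, so k = rate / [cyclopropane]^1.
Step 2: k = 0.0647 / (0.797)^1 = 0.0647 / 0.797.
Step 3: k = 0.08118 min⁻¹.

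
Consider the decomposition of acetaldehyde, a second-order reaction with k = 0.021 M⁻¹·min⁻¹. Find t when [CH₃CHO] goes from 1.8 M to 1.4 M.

7.559 min

Step 1: For second-order: t = (1/[CH₃CHO] - 1/[CH₃CHO]₀)/k
Step 2: t = (1/1.4 - 1/1.8)/0.021
Step 3: t = (0.7143 - 0.5556)/0.021
Step 4: t = 0.1587/0.021 = 7.559 min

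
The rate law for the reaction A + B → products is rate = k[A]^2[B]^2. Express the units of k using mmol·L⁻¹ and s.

(mmol·L⁻¹)⁻³·s⁻¹

Step 1: Overall order = 2 + 2 = 4.
Step 2: rate has units mmol·L⁻¹·s⁻¹; [A]^2[B]^2 has units (mmol·L⁻¹)^4.
Step 3: k = rate/([A]^2[B]^2), so units of k = (mmol·L⁻¹)^(1-4)·s⁻¹ = (mmol·L⁻¹)⁻³·s⁻¹.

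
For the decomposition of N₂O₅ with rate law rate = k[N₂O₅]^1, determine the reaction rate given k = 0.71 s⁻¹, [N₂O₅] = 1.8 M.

1.278 M/s

Step 1: Identify the rate law: rate = k[N₂O₅]^1
Step 2: Substitute values: rate = 0.71 × (1.8)^1
Step 3: Calculate: rate = 0.71 × 1.8 = 1.278 M/s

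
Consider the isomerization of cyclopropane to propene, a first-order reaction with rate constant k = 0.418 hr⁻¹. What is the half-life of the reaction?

1.658 hr

Step 1: For a first-order reaction, t₁/₂ = ln(2)/k
Step 2: t₁/₂ = ln(2)/0.418
Step 3: t₁/₂ = 0.6931/0.418 = 1.658 hr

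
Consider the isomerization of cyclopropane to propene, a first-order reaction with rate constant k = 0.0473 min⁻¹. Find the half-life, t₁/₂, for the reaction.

14.65 min

Step 1: For a first-order reaction, t₁/₂ = ln(2)/k
Step 2: t₁/₂ = ln(2)/0.0473
Step 3: t₁/₂ = 0.6931/0.0473 = 14.65 min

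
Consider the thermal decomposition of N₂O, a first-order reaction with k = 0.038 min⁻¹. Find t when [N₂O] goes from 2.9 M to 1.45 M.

18.24 min

Step 1: For first-order: t = ln([N₂O]₀/[N₂O])/k
Step 2: t = ln(2.9/1.45)/0.038
Step 3: t = ln(2)/0.038
Step 4: t = 0.6931/0.038 = 18.24 min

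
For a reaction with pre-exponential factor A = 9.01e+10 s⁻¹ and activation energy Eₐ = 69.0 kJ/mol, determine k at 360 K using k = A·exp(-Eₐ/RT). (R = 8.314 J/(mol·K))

8.76e+00 s⁻¹

Step 1: Use the Arrhenius equation: k = A × exp(-Eₐ/RT)
Step 2: Convert Eₐ to J/mol: 69.0 kJ/mol = 69000 J/mol
Step 3: Calculate the exponent: -Eₐ/(RT) = -69000/(8.314 × 360) = -23.05348
Step 4: k = 9.01e+10 × exp(-23.05348)
Step 5: k = 9.01e+10 × 9.72749e-11 = 8.7645e+00 s⁻¹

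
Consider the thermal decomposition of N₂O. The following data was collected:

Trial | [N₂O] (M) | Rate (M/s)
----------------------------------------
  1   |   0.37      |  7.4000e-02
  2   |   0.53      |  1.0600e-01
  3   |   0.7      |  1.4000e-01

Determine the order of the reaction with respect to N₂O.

first order (1)

Step 1: Compare trials to find order n where rate₂/rate₁ = ([N₂O]₂/[N₂O]₁)^n
Step 2: rate₂/rate₁ = 1.0600e-01/7.4000e-02 = 1.432
Step 3: [N₂O]₂/[N₂O]₁ = 0.53/0.37 = 1.432
Step 4: n = ln(1.432)/ln(1.432) = 1.00 ≈ 1
Step 5: The reaction is first order in N₂O.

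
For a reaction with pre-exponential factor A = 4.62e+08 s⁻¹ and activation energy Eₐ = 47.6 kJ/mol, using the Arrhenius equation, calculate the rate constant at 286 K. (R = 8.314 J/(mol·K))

9.35e-01 s⁻¹

Step 1: Use the Arrhenius equation: k = A × exp(-Eₐ/RT)
Step 2: Convert Eₐ to J/mol: 47.6 kJ/mol = 47600 J/mol
Step 3: Calculate the exponent: -Eₐ/(RT) = -47600/(8.314 × 286) = -20.01847
Step 4: k = 4.62e+08 × exp(-20.01847)
Step 5: k = 4.62e+08 × 2.02343e-09 = 9.3482e-01 s⁻¹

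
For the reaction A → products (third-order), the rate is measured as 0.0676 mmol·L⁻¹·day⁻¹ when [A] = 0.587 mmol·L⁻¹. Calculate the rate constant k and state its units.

0.3342 (mmol·L⁻¹)⁻²·day⁻¹

Step 1: rate = k[A]^3, so k = rate / [A]^3.
Step 2: k = 0.0676 / (0.587)^3 = 0.0676 / 0.2023.
Step 3: k = 0.3342 (mmol·L⁻¹)⁻²·day⁻¹.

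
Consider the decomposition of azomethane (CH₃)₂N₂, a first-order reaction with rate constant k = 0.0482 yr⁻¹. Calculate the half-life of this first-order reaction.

14.38 yr

Step 1: For a first-order reaction, t₁/₂ = ln(2)/k
Step 2: t₁/₂ = ln(2)/0.0482
Step 3: t₁/₂ = 0.6931/0.0482 = 14.38 yr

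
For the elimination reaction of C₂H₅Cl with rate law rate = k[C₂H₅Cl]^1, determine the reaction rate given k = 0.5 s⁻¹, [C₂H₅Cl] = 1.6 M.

0.8 M/s

Step 1: Identify the rate law: rate = k[C₂H₅Cl]^1
Step 2: Substitute values: rate = 0.5 × (1.6)^1
Step 3: Calculate: rate = 0.5 × 1.6 = 0.8 M/s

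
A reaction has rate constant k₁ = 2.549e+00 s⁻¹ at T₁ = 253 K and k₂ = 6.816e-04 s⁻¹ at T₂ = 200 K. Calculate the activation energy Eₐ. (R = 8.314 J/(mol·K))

65.3 kJ/mol

Step 1: Use the two-temperature Arrhenius form: ln(k₂/k₁) = -Eₐ/R × (1/T₂ - 1/T₁)
Step 2: ln(k₂/k₁) = ln(6.816e-04/2.549e+00) = ln(0.000267399) = -8.22677
Step 3: 1/T₂ - 1/T₁ = 1/200 - 1/253 = 1.047431e-03 K⁻¹
Step 4: Eₐ = -R × ln(k₂/k₁) / (1/T₂ - 1/T₁) = -8.314 × -8.22677 / 1.047431e-03
Step 5: Eₐ = 6.5300e+04 J/mol = 65.3 kJ/mol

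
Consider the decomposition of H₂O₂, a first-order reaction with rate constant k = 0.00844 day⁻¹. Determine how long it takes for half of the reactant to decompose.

82.13 day

Step 1: For a first-order reaction, t₁/₂ = ln(2)/k
Step 2: t₁/₂ = ln(2)/0.00844
Step 3: t₁/₂ = 0.6931/0.00844 = 82.13 day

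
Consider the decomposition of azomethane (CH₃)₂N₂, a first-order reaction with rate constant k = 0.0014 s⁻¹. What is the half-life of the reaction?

495.1 s

Step 1: For a first-order reaction, t₁/₂ = ln(2)/k
Step 2: t₁/₂ = ln(2)/0.0014
Step 3: t₁/₂ = 0.6931/0.0014 = 495.1 s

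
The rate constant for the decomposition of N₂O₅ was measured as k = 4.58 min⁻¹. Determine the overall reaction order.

first order (1)

Step 1: The units of k for an nth-order reaction are (concentration)^(1-n)·(time)⁻¹.
Step 2: Here k has units min⁻¹, so the concentration exponent is 0.
Step 3: 1 - n = 0 ⇒ n = 1. The reaction is first order.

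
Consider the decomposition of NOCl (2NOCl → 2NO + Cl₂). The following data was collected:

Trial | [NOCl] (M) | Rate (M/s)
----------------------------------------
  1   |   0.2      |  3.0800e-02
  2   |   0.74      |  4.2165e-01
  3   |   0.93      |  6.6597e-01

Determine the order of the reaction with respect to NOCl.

second order (2)

Step 1: Compare trials to find order n where rate₂/rate₁ = ([NOCl]₂/[NOCl]₁)^n
Step 2: rate₂/rate₁ = 4.2165e-01/3.0800e-02 = 13.69
Step 3: [NOCl]₂/[NOCl]₁ = 0.74/0.2 = 3.7
Step 4: n = ln(13.69)/ln(3.7) = 2.00 ≈ 2
Step 5: The reaction is second order in NOCl.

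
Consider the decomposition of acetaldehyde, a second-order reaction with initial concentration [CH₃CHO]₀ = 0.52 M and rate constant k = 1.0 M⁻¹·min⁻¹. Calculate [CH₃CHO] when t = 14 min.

0.0628 M

Step 1: For a second-order reaction: 1/[CH₃CHO] = 1/[CH₃CHO]₀ + kt
Step 2: 1/[CH₃CHO] = 1/0.52 + 1.0 × 14
Step 3: 1/[CH₃CHO] = 1.923 + 14 = 15.92
Step 4: [CH₃CHO] = 1/15.92 = 0.0628 M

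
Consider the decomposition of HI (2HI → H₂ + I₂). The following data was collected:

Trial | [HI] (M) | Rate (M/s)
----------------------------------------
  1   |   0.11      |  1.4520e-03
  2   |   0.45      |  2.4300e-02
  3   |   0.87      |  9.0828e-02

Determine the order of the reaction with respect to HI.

second order (2)

Step 1: Compare trials to find order n where rate₂/rate₁ = ([HI]₂/[HI]₁)^n
Step 2: rate₂/rate₁ = 2.4300e-02/1.4520e-03 = 16.74
Step 3: [HI]₂/[HI]₁ = 0.45/0.11 = 4.091
Step 4: n = ln(16.74)/ln(4.091) = 2.00 ≈ 2
Step 5: The reaction is second order in HI.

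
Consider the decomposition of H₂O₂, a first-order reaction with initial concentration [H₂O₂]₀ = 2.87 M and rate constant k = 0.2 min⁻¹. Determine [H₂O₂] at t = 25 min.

0.01934 M

Step 1: For a first-order reaction: [H₂O₂] = [H₂O₂]₀ × e^(-kt)
Step 2: [H₂O₂] = 2.87 × e^(-0.2 × 25)
Step 3: [H₂O₂] = 2.87 × e^(-5)
Step 4: [H₂O₂] = 2.87 × 0.00673795 = 0.01934 M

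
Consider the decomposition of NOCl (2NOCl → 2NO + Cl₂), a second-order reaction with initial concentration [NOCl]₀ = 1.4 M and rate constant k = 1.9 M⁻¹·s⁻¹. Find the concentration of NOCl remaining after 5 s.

0.0979 M

Step 1: For a second-order reaction: 1/[NOCl] = 1/[NOCl]₀ + kt
Step 2: 1/[NOCl] = 1/1.4 + 1.9 × 5
Step 3: 1/[NOCl] = 0.7143 + 9.5 = 10.21
Step 4: [NOCl] = 1/10.21 = 0.0979 M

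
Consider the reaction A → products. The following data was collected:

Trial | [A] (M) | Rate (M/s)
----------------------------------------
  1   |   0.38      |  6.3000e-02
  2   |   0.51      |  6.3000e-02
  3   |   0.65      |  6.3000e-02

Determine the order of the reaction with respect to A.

zeroth order (0)

Step 1: Compare trials - when concentration changes, rate stays constant.
Step 2: rate₂/rate₁ = 6.3000e-02/6.3000e-02 = 1
Step 3: [A]₂/[A]₁ = 0.51/0.38 = 1.342
Step 4: Since rate ratio ≈ (conc ratio)^0, the reaction is zeroth order.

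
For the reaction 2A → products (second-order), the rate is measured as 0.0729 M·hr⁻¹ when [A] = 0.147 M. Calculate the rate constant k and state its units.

3.374 M⁻¹·hr⁻¹

Step 1: rate = k[A]^2, so k = rate / [A]^2.
Step 2: k = 0.0729 / (0.147)^2 = 0.0729 / 0.02161.
Step 3: k = 3.374 M⁻¹·hr⁻¹.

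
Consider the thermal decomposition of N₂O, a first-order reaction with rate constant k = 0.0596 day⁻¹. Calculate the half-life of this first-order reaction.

11.63 day

Step 1: For a first-order reaction, t₁/₂ = ln(2)/k
Step 2: t₁/₂ = ln(2)/0.0596
Step 3: t₁/₂ = 0.6931/0.0596 = 11.63 day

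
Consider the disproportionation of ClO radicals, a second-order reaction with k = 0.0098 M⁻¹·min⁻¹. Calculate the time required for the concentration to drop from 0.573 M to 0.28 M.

186.3 min

Step 1: For second-order: t = (1/[ClO] - 1/[ClO]₀)/k
Step 2: t = (1/0.28 - 1/0.573)/0.0098
Step 3: t = (3.571 - 1.745)/0.0098
Step 4: t = 1.826/0.0098 = 186.3 min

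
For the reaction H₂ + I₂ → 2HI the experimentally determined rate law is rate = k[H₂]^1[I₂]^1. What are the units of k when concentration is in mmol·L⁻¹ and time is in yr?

(mmol·L⁻¹)⁻¹·yr⁻¹

Step 1: Overall order = 1 + 1 = 2.
Step 2: rate has units mmol·L⁻¹·yr⁻¹; [H₂]^1[I₂]^1 has units (mmol·L⁻¹)^2.
Step 3: k = rate/([H₂]^1[I₂]^1), so units of k = (mmol·L⁻¹)^(1-2)·yr⁻¹ = (mmol·L⁻¹)⁻¹·yr⁻¹.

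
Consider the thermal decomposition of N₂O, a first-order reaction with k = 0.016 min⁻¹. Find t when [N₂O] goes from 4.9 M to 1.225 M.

86.64 min

Step 1: For first-order: t = ln([N₂O]₀/[N₂O])/k
Step 2: t = ln(4.9/1.225)/0.016
Step 3: t = ln(4)/0.016
Step 4: t = 1.386/0.016 = 86.64 min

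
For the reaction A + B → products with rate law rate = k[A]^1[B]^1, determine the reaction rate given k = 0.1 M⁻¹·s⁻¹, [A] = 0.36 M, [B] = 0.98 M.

0.03528 M/s

Step 1: The rate law is rate = k[A]^1[B]^1
Step 2: Substitute: rate = 0.1 × (0.36)^1 × (0.98)^1
Step 3: rate = 0.1 × 0.36 × 0.98 = 0.03528 M/s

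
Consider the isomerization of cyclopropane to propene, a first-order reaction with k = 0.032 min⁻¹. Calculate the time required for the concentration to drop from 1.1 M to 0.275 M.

43.32 min

Step 1: For first-order: t = ln([cyclopropane]₀/[cyclopropane])/k
Step 2: t = ln(1.1/0.275)/0.032
Step 3: t = ln(4)/0.032
Step 4: t = 1.386/0.032 = 43.32 min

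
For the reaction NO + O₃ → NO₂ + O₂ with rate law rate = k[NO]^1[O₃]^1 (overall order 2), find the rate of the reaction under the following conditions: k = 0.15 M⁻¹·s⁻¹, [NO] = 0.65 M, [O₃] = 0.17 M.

0.01658 M/s

Step 1: The rate law is rate = k[NO]^1[O₃]^1, overall order = 1+1 = 2
Step 2: Substitute values: rate = 0.15 × (0.65)^1 × (0.17)^1
Step 3: rate = 0.15 × 0.65 × 0.17 = 0.016575 M/s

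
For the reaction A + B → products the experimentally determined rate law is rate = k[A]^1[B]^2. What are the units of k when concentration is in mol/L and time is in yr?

(mol/L)⁻²·yr⁻¹

Step 1: Overall order = 1 + 2 = 3.
Step 2: rate has units mol/L·yr⁻¹; [A]^1[B]^2 has units (mol/L)^3.
Step 3: k = rate/([A]^1[B]^2), so units of k = (mol/L)^(1-3)·yr⁻¹ = (mol/L)⁻²·yr⁻¹.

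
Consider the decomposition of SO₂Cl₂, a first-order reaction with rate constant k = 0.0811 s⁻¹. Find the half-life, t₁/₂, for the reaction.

8.547 s

Step 1: For a first-order reaction, t₁/₂ = ln(2)/k
Step 2: t₁/₂ = ln(2)/0.0811
Step 3: t₁/₂ = 0.6931/0.0811 = 8.547 s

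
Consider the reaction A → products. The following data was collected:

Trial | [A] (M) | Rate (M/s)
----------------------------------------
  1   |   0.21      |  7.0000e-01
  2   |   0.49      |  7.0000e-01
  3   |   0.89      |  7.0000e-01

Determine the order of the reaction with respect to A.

zeroth order (0)

Step 1: Compare trials - when concentration changes, rate stays constant.
Step 2: rate₂/rate₁ = 7.0000e-01/7.0000e-01 = 1
Step 3: [A]₂/[A]₁ = 0.49/0.21 = 2.333
Step 4: Since rate ratio ≈ (conc ratio)^0, the reaction is zeroth order.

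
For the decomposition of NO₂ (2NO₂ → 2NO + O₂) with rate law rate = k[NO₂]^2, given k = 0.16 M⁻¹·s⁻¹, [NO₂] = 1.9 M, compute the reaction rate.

0.5776 M/s

Step 1: Identify the rate law: rate = k[NO₂]^2
Step 2: Substitute values: rate = 0.16 × (1.9)^2
Step 3: Calculate: rate = 0.16 × 3.61 = 0.5776 M/s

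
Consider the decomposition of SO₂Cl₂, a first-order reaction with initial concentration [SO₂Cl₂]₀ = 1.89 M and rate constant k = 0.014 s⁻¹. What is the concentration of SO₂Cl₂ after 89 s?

0.5437 M

Step 1: For a first-order reaction: [SO₂Cl₂] = [SO₂Cl₂]₀ × e^(-kt)
Step 2: [SO₂Cl₂] = 1.89 × e^(-0.014 × 89)
Step 3: [SO₂Cl₂] = 1.89 × e^(-1.246)
Step 4: [SO₂Cl₂] = 1.89 × 0.287653 = 0.5437 M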